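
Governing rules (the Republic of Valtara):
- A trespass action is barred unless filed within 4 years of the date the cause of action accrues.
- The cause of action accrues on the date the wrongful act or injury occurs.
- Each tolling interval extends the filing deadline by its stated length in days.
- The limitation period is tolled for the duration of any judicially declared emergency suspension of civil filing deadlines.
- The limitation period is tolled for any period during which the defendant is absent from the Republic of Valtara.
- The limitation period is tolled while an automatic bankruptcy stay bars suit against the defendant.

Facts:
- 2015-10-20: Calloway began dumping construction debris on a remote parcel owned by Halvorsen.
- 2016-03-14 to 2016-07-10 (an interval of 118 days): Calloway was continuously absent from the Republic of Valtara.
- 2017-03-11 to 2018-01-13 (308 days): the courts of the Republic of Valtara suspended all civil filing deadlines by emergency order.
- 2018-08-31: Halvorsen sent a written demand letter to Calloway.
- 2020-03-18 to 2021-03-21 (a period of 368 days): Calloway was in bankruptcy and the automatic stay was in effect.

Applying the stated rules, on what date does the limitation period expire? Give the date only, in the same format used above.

2021-12-22

The cause of action accrued on 2015-10-20, the date of the act.
Adding the 4 years base period to 2015-10-20 gives a deadline of 2019-10-20, before any tolling.
The defendant's absence from the jurisdiction from 2016-03-14 to 2016-07-10 tolled the period for 118 days, extending the deadline to 2020-02-15.
The period was tolled for 308 days by the emergency suspension of filing deadlines (2017-03-11 to 2018-01-13), pushing the deadline to 2020-12-19.
The period was tolled for 368 days by the automatic bankruptcy stay (2020-03-18 to 2021-03-21), pushing the deadline to 2021-12-22.
Nothing else in the chronology tolls or restarts the period.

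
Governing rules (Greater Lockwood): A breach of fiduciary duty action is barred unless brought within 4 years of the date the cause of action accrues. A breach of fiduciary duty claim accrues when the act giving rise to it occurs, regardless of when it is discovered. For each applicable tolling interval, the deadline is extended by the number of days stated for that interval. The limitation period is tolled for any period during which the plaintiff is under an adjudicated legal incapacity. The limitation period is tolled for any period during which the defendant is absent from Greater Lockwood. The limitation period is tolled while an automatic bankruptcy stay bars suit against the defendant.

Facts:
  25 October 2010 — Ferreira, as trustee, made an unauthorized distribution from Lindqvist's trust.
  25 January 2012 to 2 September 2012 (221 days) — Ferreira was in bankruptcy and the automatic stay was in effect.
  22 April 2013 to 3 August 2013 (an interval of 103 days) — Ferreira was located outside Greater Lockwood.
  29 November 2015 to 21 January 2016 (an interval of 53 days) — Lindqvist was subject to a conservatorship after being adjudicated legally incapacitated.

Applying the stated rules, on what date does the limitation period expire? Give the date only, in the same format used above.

The limitation period began to run on 25 October 2010.
The untolled deadline — 4 years after 25 October 2010 — is 25 October 2014.
The period was tolled for 221 days by the automatic bankruptcy stay (25 January 2012 to 2 September 2012), pushing the deadline to 3 June 2015.
The defendant's absence from the jurisdiction from 22 April 2013 to 3 August 2013 tolled the period for 103 days, extending the deadline to 14 September 2015.
The plaintiff's legal incapacity starting 29 November 2015 came too late — the period had run on 14 September 2015 — and so does not extend the deadline.

14 September 2015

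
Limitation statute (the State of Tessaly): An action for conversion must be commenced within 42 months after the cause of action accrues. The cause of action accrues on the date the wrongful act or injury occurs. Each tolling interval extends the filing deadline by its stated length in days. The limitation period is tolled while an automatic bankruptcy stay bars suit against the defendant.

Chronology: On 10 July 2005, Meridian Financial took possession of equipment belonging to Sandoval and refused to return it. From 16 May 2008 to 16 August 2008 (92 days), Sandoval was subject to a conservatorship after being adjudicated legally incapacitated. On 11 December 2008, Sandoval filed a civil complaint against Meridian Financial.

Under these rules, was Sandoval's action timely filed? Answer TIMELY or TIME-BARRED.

The claim accrued on 10 July 2005, when the wrongful act occurred.
42 months from 10 July 2005 is 10 January 2009.
The plaintiff's legal incapacity from 16 May 2008 to 16 August 2008 does not toll the period, because no stated rule makes the plaintiff's incapacity a tolling event.
Filing on 11 December 2008 beat the 10 January 2009 deadline — the action is timely.

TIMELY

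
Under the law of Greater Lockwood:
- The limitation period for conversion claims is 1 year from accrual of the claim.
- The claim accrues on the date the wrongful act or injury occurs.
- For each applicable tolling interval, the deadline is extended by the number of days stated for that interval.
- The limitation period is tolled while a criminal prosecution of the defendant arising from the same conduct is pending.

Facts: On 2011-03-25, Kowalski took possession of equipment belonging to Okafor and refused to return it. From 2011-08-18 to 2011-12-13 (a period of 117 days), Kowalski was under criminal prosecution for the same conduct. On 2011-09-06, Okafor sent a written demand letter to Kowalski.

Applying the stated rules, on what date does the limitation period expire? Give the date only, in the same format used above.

The claim accrued on 2011-03-25, when the wrongful act occurred.
1 year from 2011-03-25 is 2012-03-25.
The pending criminal prosecution from 2011-08-18 to 2011-12-13 tolled the period for 117 days, extending the deadline to 2012-07-20.
Nothing else in the chronology tolls or restarts the period.

2012-07-20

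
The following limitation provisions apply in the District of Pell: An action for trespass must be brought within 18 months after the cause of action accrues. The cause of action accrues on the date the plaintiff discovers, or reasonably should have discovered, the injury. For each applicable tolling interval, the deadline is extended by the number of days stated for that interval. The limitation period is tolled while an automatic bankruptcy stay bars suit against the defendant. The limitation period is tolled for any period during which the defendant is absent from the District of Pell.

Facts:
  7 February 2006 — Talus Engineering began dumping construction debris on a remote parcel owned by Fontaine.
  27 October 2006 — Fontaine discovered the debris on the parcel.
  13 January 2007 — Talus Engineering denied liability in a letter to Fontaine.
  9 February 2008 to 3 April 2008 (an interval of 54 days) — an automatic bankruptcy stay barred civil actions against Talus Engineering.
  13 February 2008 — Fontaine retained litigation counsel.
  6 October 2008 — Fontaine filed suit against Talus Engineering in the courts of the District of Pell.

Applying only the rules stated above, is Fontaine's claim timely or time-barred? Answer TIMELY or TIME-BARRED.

The claim did not accrue until Fontaine discovered the injury on 27 October 2006; the 7 February 2006 act date does not start the clock under the stated rule.
Adding the 18 months base period to 27 October 2006 gives a deadline of 27 April 2008, before any tolling.
The period was tolled for 54 days by the automatic bankruptcy stay (9 February 2008 to 3 April 2008), pushing the deadline to 20 June 2008.
Nothing else in the chronology tolls or restarts the period.
Filing on 6 October 2008 missed the 20 June 2008 deadline — the action is time-barred.

TIME-BARRED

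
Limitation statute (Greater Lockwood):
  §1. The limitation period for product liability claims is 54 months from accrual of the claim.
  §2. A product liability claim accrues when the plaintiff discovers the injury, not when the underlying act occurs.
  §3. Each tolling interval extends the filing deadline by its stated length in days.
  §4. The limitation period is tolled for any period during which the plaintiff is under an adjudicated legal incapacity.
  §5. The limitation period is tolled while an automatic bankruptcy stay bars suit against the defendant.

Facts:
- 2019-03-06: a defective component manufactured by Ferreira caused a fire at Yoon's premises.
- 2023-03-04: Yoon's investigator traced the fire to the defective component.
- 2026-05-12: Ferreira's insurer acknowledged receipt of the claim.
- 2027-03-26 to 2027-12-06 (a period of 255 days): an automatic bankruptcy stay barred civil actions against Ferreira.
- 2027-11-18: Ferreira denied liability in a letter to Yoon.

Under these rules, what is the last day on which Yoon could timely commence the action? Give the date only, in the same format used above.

2028-05-16

The claim did not accrue until Yoon discovered the injury on 2023-03-04; the 2019-03-06 act date does not start the clock under the stated rule.
54 months from 2023-03-04 is 2027-09-04.
The automatic bankruptcy stay from 2027-03-26 to 2027-12-06 tolled the period for 255 days, extending the deadline to 2028-05-16.
The other events in the timeline have no effect on the limitation period under the stated rules.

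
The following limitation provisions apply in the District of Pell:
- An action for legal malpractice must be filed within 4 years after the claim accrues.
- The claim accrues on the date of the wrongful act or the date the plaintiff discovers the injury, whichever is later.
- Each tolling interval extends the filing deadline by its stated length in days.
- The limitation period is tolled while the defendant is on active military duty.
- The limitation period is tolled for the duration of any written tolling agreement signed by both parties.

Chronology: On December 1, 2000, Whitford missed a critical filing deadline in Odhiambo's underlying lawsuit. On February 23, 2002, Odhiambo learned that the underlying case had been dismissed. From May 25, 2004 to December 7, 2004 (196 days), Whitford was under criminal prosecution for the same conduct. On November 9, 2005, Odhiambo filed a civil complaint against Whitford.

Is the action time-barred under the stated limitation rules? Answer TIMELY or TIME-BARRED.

TIMELY

Because discovery on February 23, 2002 post-dates the December 1, 2000 act, accrual under the later-of rule falls on February 23, 2002.
The untolled deadline — 4 years after February 23, 2002 — is February 23, 2006.
The pending criminal prosecution from May 25, 2004 to December 7, 2004 does not toll the period, because no stated rule makes a criminal prosecution a tolling event.
The November 9, 2005 filing precedes the February 23, 2006 deadline; the claim is timely.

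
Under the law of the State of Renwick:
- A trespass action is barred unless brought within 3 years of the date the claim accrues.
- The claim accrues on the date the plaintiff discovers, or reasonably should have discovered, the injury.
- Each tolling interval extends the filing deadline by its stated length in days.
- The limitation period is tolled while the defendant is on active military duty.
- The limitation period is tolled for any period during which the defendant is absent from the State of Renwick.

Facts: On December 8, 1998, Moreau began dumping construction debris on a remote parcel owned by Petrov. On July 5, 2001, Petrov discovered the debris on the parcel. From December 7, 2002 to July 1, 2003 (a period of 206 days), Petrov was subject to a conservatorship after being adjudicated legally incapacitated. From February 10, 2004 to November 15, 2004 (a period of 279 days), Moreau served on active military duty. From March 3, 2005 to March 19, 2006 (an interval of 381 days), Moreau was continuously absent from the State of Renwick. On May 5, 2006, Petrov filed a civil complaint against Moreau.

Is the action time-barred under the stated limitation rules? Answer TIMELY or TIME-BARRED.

TIME-BARRED

Under the discovery rule, the claim accrued on July 5, 2001, when Petrov discovered the injury — not on the December 8, 1998 date of the underlying act.
3 years from July 5, 2001 is July 5, 2004.
The defendant's active military service from February 10, 2004 to November 15, 2004 tolled the period for 279 days, extending the deadline to April 10, 2005.
The period was tolled for 381 days by the defendant's absence from the jurisdiction (March 3, 2005 to March 19, 2006), pushing the deadline to April 26, 2006.
No stated provision tolls the period for the plaintiff's incapacity, so the interval from December 7, 2002 to July 1, 2003 has no effect on the deadline.
The May 5, 2006 filing falls after the April 26, 2006 deadline; the claim is time-barred.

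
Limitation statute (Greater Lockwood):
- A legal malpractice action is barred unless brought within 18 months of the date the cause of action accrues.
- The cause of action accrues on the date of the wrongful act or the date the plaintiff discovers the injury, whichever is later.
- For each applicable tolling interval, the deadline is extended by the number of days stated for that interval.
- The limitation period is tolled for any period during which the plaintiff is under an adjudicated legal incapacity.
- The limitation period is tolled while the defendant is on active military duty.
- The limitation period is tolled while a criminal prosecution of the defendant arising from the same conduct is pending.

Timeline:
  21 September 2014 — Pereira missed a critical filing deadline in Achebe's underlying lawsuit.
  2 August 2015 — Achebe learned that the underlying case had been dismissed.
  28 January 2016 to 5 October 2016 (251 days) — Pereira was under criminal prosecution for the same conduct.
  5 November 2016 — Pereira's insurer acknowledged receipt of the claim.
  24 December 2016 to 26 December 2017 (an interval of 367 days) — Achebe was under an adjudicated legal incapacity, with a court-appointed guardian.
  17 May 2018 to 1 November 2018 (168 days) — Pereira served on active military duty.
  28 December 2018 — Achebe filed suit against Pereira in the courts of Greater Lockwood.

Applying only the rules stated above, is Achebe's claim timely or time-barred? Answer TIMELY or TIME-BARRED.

TIMELY

Taking the later of the act (21 September 2014) and discovery (2 August 2015), the claim accrued on 2 August 2015.
Adding the 18 months base period to 2 August 2015 gives a deadline of 2 February 2017, before any tolling.
The period was tolled for 251 days by the pending criminal prosecution (28 January 2016 to 5 October 2016), pushing the deadline to 11 October 2017.
The period was tolled for 367 days by the plaintiff's legal incapacity (24 December 2016 to 26 December 2017), pushing the deadline to 13 October 2018.
The period was tolled for 168 days by the defendant's active military service (17 May 2018 to 1 November 2018), pushing the deadline to 30 March 2019.
The other events in the timeline have no effect on the limitation period under the stated rules.
Filing on 28 December 2018 beat the 30 March 2019 deadline — the action is timely.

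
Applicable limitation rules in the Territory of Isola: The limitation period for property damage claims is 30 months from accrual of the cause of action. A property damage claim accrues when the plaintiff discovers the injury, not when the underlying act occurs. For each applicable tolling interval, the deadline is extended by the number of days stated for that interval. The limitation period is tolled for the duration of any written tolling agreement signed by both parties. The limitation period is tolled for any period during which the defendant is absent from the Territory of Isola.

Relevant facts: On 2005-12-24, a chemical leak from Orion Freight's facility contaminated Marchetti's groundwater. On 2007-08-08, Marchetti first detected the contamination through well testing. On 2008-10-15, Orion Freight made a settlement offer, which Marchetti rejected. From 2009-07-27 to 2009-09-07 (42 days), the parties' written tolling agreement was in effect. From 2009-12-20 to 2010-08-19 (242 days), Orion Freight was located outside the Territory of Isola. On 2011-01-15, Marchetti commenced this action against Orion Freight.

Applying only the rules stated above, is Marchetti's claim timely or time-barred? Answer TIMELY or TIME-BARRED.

TIME-BARRED

The claim did not accrue until Marchetti discovered the injury on 2007-08-08; the 2005-12-24 act date does not start the clock under the stated rule.
30 months from 2007-08-08 is 2010-02-08.
The written tolling agreement from 2009-07-27 to 2009-09-07 tolled the period for 42 days, extending the deadline to 2010-03-22.
The defendant's absence from the jurisdiction from 2009-12-20 to 2010-08-19 tolled the period for 242 days, extending the deadline to 2010-11-19.
The other events in the timeline have no effect on the limitation period under the stated rules.
Filing on 2011-01-15 missed the 2010-11-19 deadline — the action is time-barred.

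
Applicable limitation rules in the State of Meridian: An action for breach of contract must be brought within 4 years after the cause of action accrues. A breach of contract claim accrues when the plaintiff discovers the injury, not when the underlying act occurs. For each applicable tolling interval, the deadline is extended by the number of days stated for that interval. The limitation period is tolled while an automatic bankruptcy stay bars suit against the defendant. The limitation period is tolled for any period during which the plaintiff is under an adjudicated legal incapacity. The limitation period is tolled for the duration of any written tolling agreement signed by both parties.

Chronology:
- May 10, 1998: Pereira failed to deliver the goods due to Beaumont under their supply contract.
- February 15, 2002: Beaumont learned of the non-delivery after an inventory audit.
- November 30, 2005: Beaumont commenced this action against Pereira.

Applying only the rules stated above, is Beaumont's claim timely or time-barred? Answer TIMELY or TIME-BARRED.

TIMELY

The claim did not accrue until Beaumont discovered the injury on February 15, 2002; the May 10, 1998 act date does not start the clock under the stated rule.
4 years from February 15, 2002 is February 15, 2006.
Filing on November 30, 2005 beat the February 15, 2006 deadline — the action is timely.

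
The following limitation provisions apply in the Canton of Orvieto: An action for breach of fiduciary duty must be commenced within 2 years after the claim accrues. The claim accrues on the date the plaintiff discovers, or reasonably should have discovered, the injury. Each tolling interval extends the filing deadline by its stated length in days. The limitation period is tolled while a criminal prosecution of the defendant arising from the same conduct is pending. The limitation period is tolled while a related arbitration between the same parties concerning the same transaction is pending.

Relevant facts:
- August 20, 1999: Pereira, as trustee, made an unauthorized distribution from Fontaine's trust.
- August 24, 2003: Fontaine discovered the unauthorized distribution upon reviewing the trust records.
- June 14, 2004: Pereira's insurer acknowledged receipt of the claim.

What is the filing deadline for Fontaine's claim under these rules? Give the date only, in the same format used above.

Under the discovery rule, the claim accrued on August 24, 2003, when Fontaine discovered the injury — not on the August 20, 1999 date of the underlying act.
2 years from August 24, 2003 is August 24, 2005.
None of the other events listed affects the running of the period under the stated rules.

August 24, 2005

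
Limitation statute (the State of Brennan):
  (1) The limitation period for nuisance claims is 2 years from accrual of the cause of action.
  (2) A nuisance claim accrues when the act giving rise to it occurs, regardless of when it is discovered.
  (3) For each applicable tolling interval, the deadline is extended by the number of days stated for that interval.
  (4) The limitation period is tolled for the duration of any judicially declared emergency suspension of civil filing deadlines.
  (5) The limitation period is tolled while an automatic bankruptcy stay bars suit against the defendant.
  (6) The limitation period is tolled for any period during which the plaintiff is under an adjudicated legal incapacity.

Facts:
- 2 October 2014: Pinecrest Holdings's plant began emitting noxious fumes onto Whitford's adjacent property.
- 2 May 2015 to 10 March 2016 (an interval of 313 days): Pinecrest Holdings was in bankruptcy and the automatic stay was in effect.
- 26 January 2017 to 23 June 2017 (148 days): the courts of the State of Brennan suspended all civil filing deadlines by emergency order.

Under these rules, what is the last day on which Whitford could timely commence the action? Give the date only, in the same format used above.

6 January 2018

The claim accrued on 2 October 2014, when the wrongful act occurred.
2 years from 2 October 2014 is 2 October 2016.
Because the automatic bankruptcy stay ran from 2 May 2015 to 10 March 2016, the deadline is extended by 313 days to 11 August 2017.
The period was tolled for 148 days by the emergency suspension of filing deadlines (26 January 2017 to 23 June 2017), pushing the deadline to 6 January 2018.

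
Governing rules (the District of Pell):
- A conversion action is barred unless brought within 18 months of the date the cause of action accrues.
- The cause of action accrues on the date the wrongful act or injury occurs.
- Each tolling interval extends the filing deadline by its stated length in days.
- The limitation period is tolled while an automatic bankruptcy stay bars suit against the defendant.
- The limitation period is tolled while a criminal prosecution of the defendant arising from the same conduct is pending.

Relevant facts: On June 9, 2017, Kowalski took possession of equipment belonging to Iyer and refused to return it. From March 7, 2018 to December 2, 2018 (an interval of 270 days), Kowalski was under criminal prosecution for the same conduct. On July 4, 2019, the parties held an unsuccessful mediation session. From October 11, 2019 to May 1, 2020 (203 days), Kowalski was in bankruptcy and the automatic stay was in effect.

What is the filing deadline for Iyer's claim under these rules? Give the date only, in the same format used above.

The claim accrued on June 9, 2017, when the wrongful act occurred.
Adding the 18 months base period to June 9, 2017 gives a deadline of December 9, 2018, before any tolling.
Because the pending criminal prosecution ran from March 7, 2018 to December 2, 2018, the deadline is extended by 270 days to September 5, 2019.
The automatic bankruptcy stay from October 11, 2019 to May 1, 2020 began after the period had already run on September 5, 2019, so it has no tolling effect.
Nothing else in the chronology tolls or restarts the period.

September 5, 2019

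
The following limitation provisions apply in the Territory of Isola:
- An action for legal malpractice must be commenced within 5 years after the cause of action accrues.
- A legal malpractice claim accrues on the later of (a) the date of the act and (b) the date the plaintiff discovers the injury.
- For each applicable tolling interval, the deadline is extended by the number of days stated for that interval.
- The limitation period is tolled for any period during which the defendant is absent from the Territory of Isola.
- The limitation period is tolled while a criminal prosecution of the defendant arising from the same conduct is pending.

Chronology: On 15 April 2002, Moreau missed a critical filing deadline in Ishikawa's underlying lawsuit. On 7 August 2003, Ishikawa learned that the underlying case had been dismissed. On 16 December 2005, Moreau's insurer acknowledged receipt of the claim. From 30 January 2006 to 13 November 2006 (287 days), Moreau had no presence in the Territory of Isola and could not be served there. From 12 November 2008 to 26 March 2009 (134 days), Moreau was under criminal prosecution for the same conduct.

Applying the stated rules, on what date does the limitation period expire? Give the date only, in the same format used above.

2 October 2009

Taking the later of the act (15 April 2002) and discovery (7 August 2003), the claim accrued on 7 August 2003.
5 years from 7 August 2003 is 7 August 2008.
The period was tolled for 287 days by the defendant's absence from the jurisdiction (30 January 2006 to 13 November 2006), pushing the deadline to 21 May 2009.
The period was tolled for 134 days by the pending criminal prosecution (12 November 2008 to 26 March 2009), pushing the deadline to 2 October 2009.
None of the other events listed affects the running of the period under the stated rules.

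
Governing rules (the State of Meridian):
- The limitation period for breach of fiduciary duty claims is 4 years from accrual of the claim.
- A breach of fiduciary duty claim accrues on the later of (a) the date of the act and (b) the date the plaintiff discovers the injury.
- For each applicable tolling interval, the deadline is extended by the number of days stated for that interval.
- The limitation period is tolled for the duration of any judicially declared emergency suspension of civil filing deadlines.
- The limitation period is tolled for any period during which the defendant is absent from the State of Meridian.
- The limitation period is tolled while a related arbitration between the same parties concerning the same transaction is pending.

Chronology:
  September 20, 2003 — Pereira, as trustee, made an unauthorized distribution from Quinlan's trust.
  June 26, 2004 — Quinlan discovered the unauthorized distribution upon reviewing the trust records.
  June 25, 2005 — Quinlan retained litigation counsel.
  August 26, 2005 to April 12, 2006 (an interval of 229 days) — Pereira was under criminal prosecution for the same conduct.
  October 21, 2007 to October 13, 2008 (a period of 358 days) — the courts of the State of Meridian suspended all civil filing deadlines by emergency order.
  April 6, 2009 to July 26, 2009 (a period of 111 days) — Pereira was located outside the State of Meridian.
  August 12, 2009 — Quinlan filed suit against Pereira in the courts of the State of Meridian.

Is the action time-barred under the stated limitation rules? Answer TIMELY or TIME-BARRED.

Taking the later of the act (September 20, 2003) and discovery (June 26, 2004), the claim accrued on June 26, 2004.
4 years from June 26, 2004 is June 26, 2008.
The emergency suspension of filing deadlines from October 21, 2007 to October 13, 2008 tolled the period for 358 days, extending the deadline to June 19, 2009.
Because the defendant's absence from the jurisdiction ran from April 6, 2009 to July 26, 2009, the deadline is extended by 111 days to October 8, 2009.
No stated provision tolls the period for a criminal prosecution, so the interval from August 26, 2005 to April 12, 2006 has no effect on the deadline.
The other events in the timeline have no effect on the limitation period under the stated rules.
Quinlan filed on August 12, 2009, before the October 8, 2009 deadline, so the action is timely.

TIMELY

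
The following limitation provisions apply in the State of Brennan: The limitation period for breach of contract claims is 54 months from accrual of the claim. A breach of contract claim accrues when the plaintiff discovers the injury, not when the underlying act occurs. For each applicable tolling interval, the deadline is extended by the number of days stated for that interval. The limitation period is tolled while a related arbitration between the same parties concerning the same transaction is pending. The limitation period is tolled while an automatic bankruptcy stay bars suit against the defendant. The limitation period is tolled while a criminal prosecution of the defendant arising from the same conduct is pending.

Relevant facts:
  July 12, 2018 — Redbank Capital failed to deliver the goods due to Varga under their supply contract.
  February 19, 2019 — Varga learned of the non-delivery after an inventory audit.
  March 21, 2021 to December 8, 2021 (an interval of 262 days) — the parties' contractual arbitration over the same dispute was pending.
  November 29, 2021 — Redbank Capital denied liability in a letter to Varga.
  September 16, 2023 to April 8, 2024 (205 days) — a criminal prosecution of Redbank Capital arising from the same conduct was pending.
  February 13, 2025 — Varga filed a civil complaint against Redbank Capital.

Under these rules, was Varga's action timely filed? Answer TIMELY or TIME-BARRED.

Accrual is tied to discovery, so the period began on February 19, 2019 rather than on July 12, 2018 when the act occurred.
The untolled deadline — 54 months after February 19, 2019 — is August 19, 2023.
The pending related arbitration from March 21, 2021 to December 8, 2021 tolled the period for 262 days, extending the deadline to May 7, 2024.
The pending criminal prosecution from September 16, 2023 to April 8, 2024 tolled the period for 205 days, extending the deadline to November 28, 2024.
The other events in the timeline have no effect on the limitation period under the stated rules.
The February 13, 2025 filing falls after the November 28, 2024 deadline; the claim is time-barred.

TIME-BARRED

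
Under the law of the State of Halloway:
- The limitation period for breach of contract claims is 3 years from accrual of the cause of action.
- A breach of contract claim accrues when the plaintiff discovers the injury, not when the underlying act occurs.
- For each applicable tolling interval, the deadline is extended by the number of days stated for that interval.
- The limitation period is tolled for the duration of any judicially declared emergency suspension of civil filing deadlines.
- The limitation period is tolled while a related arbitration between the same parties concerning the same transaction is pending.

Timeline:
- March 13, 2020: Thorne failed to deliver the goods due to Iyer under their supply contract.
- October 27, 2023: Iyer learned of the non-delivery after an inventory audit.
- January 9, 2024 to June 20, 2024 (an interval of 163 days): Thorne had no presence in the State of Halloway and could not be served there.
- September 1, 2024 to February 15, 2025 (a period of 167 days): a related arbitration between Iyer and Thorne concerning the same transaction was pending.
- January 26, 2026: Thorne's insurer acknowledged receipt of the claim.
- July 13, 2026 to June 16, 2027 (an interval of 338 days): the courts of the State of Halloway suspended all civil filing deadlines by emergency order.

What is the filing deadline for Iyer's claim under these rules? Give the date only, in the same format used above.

March 15, 2028

The claim did not accrue until Iyer discovered the injury on October 27, 2023; the March 13, 2020 act date does not start the clock under the stated rule.
Adding the 3 years base period to October 27, 2023 gives a deadline of October 27, 2026, before any tolling.
Because the pending related arbitration ran from September 1, 2024 to February 15, 2025, the deadline is extended by 167 days to April 12, 2027.
Because the emergency suspension of filing deadlines ran from July 13, 2026 to June 16, 2027, the deadline is extended by 338 days to March 15, 2028.
Although the defendant's absence ran from January 9, 2024 to June 20, 2024, the stated rules do not make that a tolling event, so it is disregarded.
The other events in the timeline have no effect on the limitation period under the stated rules.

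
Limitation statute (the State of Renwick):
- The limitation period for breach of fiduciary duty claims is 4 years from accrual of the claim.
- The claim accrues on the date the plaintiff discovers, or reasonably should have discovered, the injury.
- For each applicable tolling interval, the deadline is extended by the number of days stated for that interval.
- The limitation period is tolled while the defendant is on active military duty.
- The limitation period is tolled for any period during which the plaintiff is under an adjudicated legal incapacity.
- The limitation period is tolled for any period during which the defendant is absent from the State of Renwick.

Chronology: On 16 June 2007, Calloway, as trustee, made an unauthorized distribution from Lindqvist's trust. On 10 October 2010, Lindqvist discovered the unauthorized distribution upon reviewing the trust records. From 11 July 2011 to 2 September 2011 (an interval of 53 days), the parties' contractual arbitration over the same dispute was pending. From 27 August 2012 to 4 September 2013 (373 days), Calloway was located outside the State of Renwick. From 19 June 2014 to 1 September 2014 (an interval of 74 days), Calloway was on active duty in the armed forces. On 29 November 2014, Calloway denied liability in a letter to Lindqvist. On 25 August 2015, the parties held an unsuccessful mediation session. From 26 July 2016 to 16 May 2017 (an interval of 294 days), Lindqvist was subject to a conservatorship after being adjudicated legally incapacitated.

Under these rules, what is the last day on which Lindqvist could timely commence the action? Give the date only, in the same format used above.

The claim did not accrue until Lindqvist discovered the injury on 10 October 2010; the 16 June 2007 act date does not start the clock under the stated rule.
Adding the 4 years base period to 10 October 2010 gives a deadline of 10 October 2014, before any tolling.
The period was tolled for 373 days by the defendant's absence from the jurisdiction (27 August 2012 to 4 September 2013), pushing the deadline to 18 October 2015.
The defendant's active military service from 19 June 2014 to 1 September 2014 tolled the period for 74 days, extending the deadline to 31 December 2015.
The plaintiff's legal incapacity starting 26 July 2016 came too late — the period had run on 31 December 2015 — and so does not extend the deadline.
Although a pending arbitration ran from 11 July 2011 to 2 September 2011, the stated rules do not make that a tolling event, so it is disregarded.
The other events in the timeline have no effect on the limitation period under the stated rules.

31 December 2015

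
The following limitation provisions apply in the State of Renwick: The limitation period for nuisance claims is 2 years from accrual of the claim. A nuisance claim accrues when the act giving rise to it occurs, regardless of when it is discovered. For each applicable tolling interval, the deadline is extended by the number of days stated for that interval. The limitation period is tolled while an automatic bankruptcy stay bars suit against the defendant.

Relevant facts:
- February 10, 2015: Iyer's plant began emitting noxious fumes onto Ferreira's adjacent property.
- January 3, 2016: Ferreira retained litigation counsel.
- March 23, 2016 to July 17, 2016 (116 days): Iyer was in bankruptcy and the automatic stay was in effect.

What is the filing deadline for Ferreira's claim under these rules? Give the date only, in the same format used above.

June 6, 2017

The claim accrued on February 10, 2015, when the wrongful act occurred.
The untolled deadline — 2 years after February 10, 2015 — is February 10, 2017.
The automatic bankruptcy stay from March 23, 2016 to July 17, 2016 tolled the period for 116 days, extending the deadline to June 6, 2017.
None of the other events listed affects the running of the period under the stated rules.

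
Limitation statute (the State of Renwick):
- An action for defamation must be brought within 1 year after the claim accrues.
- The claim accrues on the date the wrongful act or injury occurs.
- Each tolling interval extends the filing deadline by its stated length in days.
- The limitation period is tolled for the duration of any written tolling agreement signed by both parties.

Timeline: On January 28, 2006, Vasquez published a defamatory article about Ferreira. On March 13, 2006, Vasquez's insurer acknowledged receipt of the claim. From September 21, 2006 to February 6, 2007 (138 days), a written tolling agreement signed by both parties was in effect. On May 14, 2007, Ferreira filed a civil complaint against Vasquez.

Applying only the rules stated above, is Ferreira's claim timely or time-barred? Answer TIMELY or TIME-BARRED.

TIMELY

The claim accrued on January 28, 2006, the date of the act.
Adding the 1 year base period to January 28, 2006 gives a deadline of January 28, 2007, before any tolling.
Because the written tolling agreement ran from September 21, 2006 to February 6, 2007, the deadline is extended by 138 days to June 15, 2007.
Nothing else in the chronology tolls or restarts the period.
Filing on May 14, 2007 beat the June 15, 2007 deadline — the action is timely.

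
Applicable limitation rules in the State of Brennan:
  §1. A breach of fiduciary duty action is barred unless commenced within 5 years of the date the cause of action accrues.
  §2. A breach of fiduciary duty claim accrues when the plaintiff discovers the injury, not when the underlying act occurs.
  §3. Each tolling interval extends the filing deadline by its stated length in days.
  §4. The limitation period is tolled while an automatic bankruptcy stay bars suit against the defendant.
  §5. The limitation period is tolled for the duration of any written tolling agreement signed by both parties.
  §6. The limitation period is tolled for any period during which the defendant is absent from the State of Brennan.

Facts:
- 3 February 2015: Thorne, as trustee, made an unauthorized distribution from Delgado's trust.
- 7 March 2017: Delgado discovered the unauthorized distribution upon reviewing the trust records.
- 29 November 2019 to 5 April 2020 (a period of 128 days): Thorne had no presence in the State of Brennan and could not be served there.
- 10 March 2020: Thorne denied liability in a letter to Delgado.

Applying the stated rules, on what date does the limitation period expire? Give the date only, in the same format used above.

13 July 2022

Accrual is tied to discovery, so the period began on 7 March 2017 rather than on 3 February 2015 when the act occurred.
Adding the 5 years base period to 7 March 2017 gives a deadline of 7 March 2022, before any tolling.
Because the defendant's absence from the jurisdiction ran from 29 November 2019 to 5 April 2020, the deadline is extended by 128 days to 13 July 2022.
The other events in the timeline have no effect on the limitation period under the stated rules.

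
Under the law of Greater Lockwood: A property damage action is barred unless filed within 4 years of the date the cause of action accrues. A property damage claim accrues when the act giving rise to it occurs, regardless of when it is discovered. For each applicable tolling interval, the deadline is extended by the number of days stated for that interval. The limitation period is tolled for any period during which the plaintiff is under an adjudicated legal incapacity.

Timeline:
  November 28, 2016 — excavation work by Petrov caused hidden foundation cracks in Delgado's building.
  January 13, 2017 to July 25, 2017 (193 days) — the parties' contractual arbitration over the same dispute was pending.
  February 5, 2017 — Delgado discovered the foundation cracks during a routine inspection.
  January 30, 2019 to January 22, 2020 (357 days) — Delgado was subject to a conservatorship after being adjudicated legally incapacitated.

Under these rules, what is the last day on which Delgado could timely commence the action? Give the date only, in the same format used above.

Accrual is governed by the date of the act, so the period began to run on November 28, 2016; the later discovery on February 5, 2017 is irrelevant under the stated rule.
The untolled deadline — 4 years after November 28, 2016 — is November 28, 2020.
The period was tolled for 357 days by the plaintiff's legal incapacity (January 30, 2019 to January 22, 2020), pushing the deadline to November 20, 2021.
The pending related arbitration from January 13, 2017 to July 25, 2017 does not toll the period, because no stated rule makes a pending arbitration a tolling event.

November 20, 2021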